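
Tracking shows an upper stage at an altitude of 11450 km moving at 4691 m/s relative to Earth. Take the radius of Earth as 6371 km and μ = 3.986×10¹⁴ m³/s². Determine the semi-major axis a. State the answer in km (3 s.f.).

r = 6371 + 11450 = 17821 km = 1.782×10⁷ m.
Specific orbital energy ε = v²/2 − μ/r = (4691)²/2 − 3.986×10¹⁴/1.782×10⁷ = -1.136×10⁷ J/kg.
Since ε = −μ/(2a), a = −μ/(2ε) = 1.754×10⁷ m = 17538 km.

a ≈ 17500 km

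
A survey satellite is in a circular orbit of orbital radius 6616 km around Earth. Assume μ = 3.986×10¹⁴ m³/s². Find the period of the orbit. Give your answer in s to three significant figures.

T ≈ 5360 s

r = 6616 km = 6.616×10⁶ m.
Kepler's third law: T = 2π√(r³/μ) = 2π√((6.616×10⁶)³ / 3.986×10¹⁴).
r³/μ = 7.265×10⁵ s², so T = 2π × 8.524×10² = 5.356×10³ s.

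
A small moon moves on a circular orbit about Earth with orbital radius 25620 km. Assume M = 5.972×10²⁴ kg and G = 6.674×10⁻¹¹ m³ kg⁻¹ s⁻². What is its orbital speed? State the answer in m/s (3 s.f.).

v ≈ 3940 m/s

μ = GM = 6.674×10⁻¹¹ × 5.972×10²⁴ = 3.986×10¹⁴ m³/s².
r = 25620 km = 2.562×10⁷ m.
For a circular orbit v = √(μ/r) = √(3.986×10¹⁴ / 2.562×10⁷) = √(1.556×10⁷) = 3944 m/s.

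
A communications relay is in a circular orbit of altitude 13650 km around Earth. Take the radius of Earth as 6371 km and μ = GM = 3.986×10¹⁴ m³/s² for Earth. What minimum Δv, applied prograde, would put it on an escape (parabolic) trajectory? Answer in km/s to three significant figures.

r = 6371 + 13650 = 20021 km = 2.0021×10⁷ m.
Circular speed v_c = √(μ/r) = 4462 m/s.
Escape speed v_esc = √(2μ/r) = √2 × v_c = 6310 m/s.
Δv = v_esc − v_c = 1848 m/s = 1.848 km/s.

Δv ≈ 1.85 km/s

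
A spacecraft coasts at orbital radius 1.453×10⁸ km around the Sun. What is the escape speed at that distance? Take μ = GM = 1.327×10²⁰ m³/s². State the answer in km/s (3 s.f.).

v_esc ≈ 42.7 km/s

r = 1.453×10⁸ km = 1.453×10¹¹ m.
Escape speed v_esc = √(2μ/r) = √(2 × 1.327×10²⁰ / 1.453×10¹¹) = √(1.827×10⁹) = 42740 m/s.
= 42.74 km/s.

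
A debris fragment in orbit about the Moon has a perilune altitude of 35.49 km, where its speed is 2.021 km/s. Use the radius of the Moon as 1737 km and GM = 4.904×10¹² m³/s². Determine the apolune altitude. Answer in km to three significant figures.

apolune altitude ≈ 3260 km

r_p = 1737 + 35.49 = 1772.5 km = 1.772×10⁶ m.
Specific energy ε = v²/2 − μ/r = -7.245×10⁵ J/kg, so a = −μ/(2ε) = 3.384×10⁶ m.
The apsides satisfy r_p + r_a = 2a, so the apolune radius is 2a − r_p = 4.996×10⁶ m = 4996.2 km.
Apolune altitude = 4996.2 − 1737 = 3259.2 km.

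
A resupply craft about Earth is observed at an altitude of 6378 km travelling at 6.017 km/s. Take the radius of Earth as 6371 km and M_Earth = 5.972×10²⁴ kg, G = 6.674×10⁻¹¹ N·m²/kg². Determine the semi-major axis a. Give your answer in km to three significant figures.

μ = GM = 6.674×10⁻¹¹ × 5.972×10²⁴ = 3.986×10¹⁴ m³/s².
r = 6371 + 6378 = 12749 km = 1.275×10⁷ m.
Vis-viva rearranged: 1/a = 2/r − v²/μ = 1.569×10⁻⁷ − 9.084×10⁻⁸ = 6.604×10⁻⁸ m⁻¹.
a = 1.514×10⁷ m = 15142 km.

a ≈ 15100 km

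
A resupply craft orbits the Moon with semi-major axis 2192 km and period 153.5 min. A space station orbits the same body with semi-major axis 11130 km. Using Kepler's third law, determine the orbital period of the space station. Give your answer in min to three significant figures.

T₂ ≈ 1760 min

Kepler's third law: T² ∝ a³, so T₂ = T₁ (a₂/a₁)^(3/2).
a₂/a₁ = 5.078, (a₂/a₁)^(3/2) = 11.44.
T₂ = 153.5 × 11.44 = 1756 min.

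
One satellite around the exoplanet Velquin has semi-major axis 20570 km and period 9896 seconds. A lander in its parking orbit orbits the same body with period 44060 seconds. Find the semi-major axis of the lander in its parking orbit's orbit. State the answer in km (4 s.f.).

Kepler's third law: a³ ∝ T², so a₂ = a₁ (T₂/T₁)^(2/3).
T₂/T₁ = 4.452, (T₂/T₁)^(2/3) = 2.706.
a₂ = 20570 × 2.706 = 55670 km.

a₂ ≈ 55670 km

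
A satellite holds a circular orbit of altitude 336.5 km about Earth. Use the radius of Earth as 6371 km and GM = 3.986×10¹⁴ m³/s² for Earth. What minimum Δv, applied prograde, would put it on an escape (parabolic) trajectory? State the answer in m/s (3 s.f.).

r = 6371 + 336.5 = 6707.5 km = 6.7075×10⁶ m.
Circular speed v_c = √(μ/r) = 7709 m/s.
Escape speed v_esc = √(2μ/r) = √2 × v_c = 10900 m/s.
Δv = v_esc − v_c = 3193 m/s.

Δv ≈ 3190 m/s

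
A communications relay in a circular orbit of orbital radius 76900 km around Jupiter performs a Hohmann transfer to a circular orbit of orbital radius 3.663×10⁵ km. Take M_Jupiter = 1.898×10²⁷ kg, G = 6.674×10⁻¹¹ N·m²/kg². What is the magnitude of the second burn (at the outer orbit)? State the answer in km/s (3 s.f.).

μ = GM = 6.674×10⁻¹¹ × 1.898×10²⁷ = 1.267×10¹⁷ m³/s².
r₁ = 76900 km = 7.690×10⁷ m.
r₂ = 3.663×10⁵ km = 3.663×10⁸ m.
Transfer ellipse a_t = (r₁ + r₂)/2 = 2.216×10⁸ m.
At r₁: circular v_c1 = √(μ/r₁) = 40590 m/s; transfer-perijove v_p = √[μ(2/r₁ − 1/a_t)] = 52180 m/s.
At r₂: circular v_c2 = √(μ/r₂) = 18600 m/s; transfer-apojove v_a = √[μ(2/r₂ − 1/a_t)] = 10950 m/s.
Δv₂ = v_c2 − v_a = 7641 m/s.
= 7.641 km/s.

Δv ≈ 7.64 km/s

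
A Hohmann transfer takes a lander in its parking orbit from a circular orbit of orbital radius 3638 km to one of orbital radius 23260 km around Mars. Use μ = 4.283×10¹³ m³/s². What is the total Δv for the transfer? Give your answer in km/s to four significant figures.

r₁ = 3638 km = 3.638×10⁶ m.
r₂ = 23260 km = 2.326×10⁷ m.
Transfer ellipse a_t = (r₁ + r₂)/2 = 1.345×10⁷ m.
At r₁: circular v_c1 = √(μ/r₁) = 3431 m/s; transfer-periapsis v_p = √[μ(2/r₁ − 1/a_t)] = 4512 m/s.
Δv₁ = v_p − v_c1 = 1081 m/s.
At r₂: circular v_c2 = √(μ/r₂) = 1357 m/s; transfer-apoapsis v_a = √[μ(2/r₂ − 1/a_t)] = 705.8 m/s.
Δv₂ = v_c2 − v_a = 651.2 m/s.
Total Δv = Δv₁ + Δv₂ = 1732 m/s = 1.732 km/s.

Δv_total ≈ 1.732 km/s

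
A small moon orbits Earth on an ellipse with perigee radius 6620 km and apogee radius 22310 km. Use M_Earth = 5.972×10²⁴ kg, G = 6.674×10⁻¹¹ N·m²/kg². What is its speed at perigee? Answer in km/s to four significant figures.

μ = GM = 6.674×10⁻¹¹ × 5.972×10²⁴ = 3.986×10¹⁴ m³/s².
Semi-major axis a = (r_p + r_a)/2 = 14465 km = 1.446×10⁷ m.
Vis-viva: v² = μ(2/r − 1/a) = 3.986×10¹⁴ × (3.021×10⁻⁷ − 6.913×10⁻⁸) = 9.286×10⁷ m²/s².
v = 9636 m/s = 9.636 km/s.

v ≈ 9.636 km/s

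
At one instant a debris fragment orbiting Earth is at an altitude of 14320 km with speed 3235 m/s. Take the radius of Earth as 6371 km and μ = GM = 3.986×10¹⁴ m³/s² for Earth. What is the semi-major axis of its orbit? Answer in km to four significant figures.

a ≈ 14200 km

r = 6371 + 14320 = 20691 km = 2.069×10⁷ m.
Specific orbital energy ε = v²/2 − μ/r = (3235)²/2 − 3.986×10¹⁴/2.069×10⁷ = -1.403×10⁷ J/kg.
Since ε = −μ/(2a), a = −μ/(2ε) = 1.420×10⁷ m = 14203 km.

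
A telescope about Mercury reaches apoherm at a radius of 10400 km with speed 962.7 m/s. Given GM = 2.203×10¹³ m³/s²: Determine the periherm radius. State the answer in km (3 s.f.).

r_a = 1.040×10⁷ m.
Specific energy ε = v²/2 − μ/r = -1.655×10⁶ J/kg, so a = −μ/(2ε) = 6.656×10⁶ m.
The apsides satisfy r_p + r_a = 2a, so the periherm radius is 2a − r_a = 2.912×10⁶ m = 2912.2 km.

periherm radius ≈ 2910 km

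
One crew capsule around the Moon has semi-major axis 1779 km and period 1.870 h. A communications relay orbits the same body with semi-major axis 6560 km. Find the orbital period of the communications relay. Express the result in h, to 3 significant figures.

Kepler's third law: T² ∝ a³, so T₂ = T₁ (a₂/a₁)^(3/2).
a₂/a₁ = 3.687, (a₂/a₁)^(3/2) = 7.081.
T₂ = 1.870 × 7.081 = 13.24 h.

T₂ ≈ 13.2 h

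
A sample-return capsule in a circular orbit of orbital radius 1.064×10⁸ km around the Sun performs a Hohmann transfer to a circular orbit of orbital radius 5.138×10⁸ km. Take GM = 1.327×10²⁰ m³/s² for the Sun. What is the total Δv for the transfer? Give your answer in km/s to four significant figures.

Δv_total ≈ 16.80 km/s

r₁ = 1.064×10⁸ km = 1.064×10¹¹ m.
r₂ = 5.138×10⁸ km = 5.138×10¹¹ m.
Transfer ellipse a_t = (r₁ + r₂)/2 = 3.101×10¹¹ m.
At r₁: circular v_c1 = √(μ/r₁) = 35320 m/s; transfer-perihelion v_p = √[μ(2/r₁ − 1/a_t)] = 45460 m/s.
Δv₁ = v_p − v_c1 = 10140 m/s.
At r₂: circular v_c2 = √(μ/r₂) = 16070 m/s; transfer-aphelion v_a = √[μ(2/r₂ − 1/a_t)] = 9414 m/s.
Δv₂ = v_c2 − v_a = 6657 m/s.
Total Δv = Δv₁ + Δv₂ = 16800 m/s = 16.80 km/s.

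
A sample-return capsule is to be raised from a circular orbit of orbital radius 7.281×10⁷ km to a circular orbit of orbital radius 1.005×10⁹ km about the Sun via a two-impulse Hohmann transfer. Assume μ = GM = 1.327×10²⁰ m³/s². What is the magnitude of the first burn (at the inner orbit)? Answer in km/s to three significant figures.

Δv ≈ 15.6 km/s

r₁ = 7.281×10⁷ km = 7.281×10¹⁰ m.
r₂ = 1.005×10⁹ km = 1.005×10¹² m.
Transfer ellipse a_t = (r₁ + r₂)/2 = 5.389×10¹¹ m.
At r₁: circular v_c1 = √(μ/r₁) = 42690 m/s; transfer-perihelion v_p = √[μ(2/r₁ − 1/a_t)] = 58300 m/s.
Δv₁ = v_p − v_c1 = 15610 m/s.
= 15.61 km/s.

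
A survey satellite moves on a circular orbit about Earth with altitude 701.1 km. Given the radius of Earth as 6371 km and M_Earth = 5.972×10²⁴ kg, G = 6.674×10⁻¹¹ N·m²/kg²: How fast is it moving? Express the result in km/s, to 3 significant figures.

v ≈ 7.51 km/s

μ = GM = 6.674×10⁻¹¹ × 5.972×10²⁴ = 3.986×10¹⁴ m³/s².
r = 6371 + 701.1 = 7072.1 km = 7.0721×10⁶ m.
For a circular orbit v = √(μ/r) = √(3.986×10¹⁴ / 7.072×10⁶) = √(5.636×10⁷) = 7507 m/s.
That is 7.507 km/s.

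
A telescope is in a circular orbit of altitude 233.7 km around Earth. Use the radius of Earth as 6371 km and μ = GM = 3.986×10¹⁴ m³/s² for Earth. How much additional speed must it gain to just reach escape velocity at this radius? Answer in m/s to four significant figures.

Δv ≈ 3218 m/s

r = 6371 + 233.7 = 6604.7 km = 6.6047×10⁶ m.
Circular speed v_c = √(μ/r) = 7769 m/s.
Escape speed v_esc = √(2μ/r) = √2 × v_c = 10990 m/s.
Δv = v_esc − v_c = 3218 m/s.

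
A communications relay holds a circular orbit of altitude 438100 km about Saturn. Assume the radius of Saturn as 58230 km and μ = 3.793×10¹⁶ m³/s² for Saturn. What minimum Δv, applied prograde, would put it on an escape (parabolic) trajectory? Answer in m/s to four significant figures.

Δv ≈ 3621 m/s

r = 58230 + 438100 = 496330 km = 4.9633×10⁸ m.
Circular speed v_c = √(μ/r) = 8742 m/s.
Escape speed v_esc = √(2μ/r) = √2 × v_c = 12360 m/s.
Δv = v_esc − v_c = 3621 m/s.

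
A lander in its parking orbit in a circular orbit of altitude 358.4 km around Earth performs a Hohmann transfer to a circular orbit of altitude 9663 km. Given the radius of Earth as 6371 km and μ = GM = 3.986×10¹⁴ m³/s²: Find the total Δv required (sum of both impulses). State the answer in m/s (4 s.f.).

r₁ = 6371 + 358.4 = 6729.4 km = 6.7294×10⁶ m.
r₂ = 6371 + 9663 = 16034 km = 1.6034×10⁷ m.
Transfer ellipse a_t = (r₁ + r₂)/2 = 1.138×10⁷ m.
At r₁: circular v_c1 = √(μ/r₁) = 7696 m/s; transfer-perigee v_p = √[μ(2/r₁ − 1/a_t)] = 9135 m/s.
Δv₁ = v_p − v_c1 = 1439 m/s.
At r₂: circular v_c2 = √(μ/r₂) = 4986 m/s; transfer-apogee v_a = √[μ(2/r₂ − 1/a_t)] = 3834 m/s.
Δv₂ = v_c2 − v_a = 1152 m/s.
Total Δv = Δv₁ + Δv₂ = 2591 m/s.

Δv_total ≈ 2591 m/s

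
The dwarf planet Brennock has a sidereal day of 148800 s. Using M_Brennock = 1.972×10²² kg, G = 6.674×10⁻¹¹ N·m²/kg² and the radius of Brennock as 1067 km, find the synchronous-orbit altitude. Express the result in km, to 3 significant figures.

h_sync ≈ 7970 km

μ = GM = 6.674×10⁻¹¹ × 1.972×10²² = 1.316×10¹² m³/s².
A synchronous orbit has period T, so by Kepler's third law a = (μT²/4π²)^(1/3).
μT²/4π² = 1.316×10¹² × (1.488×10⁵)² / 39.48 = 7.381×10²⁰ m³.
a = 9.037×10⁶ m = 9037.5 km.
Altitude h = a − R = 9037.5 − 1067 = 7970.5 km.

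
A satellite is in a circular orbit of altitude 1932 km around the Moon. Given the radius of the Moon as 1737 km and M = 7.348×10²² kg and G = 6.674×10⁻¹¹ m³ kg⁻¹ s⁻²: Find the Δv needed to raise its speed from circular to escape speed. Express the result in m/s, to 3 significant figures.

Δv ≈ 479 m/s

μ = GM = 6.674×10⁻¹¹ × 7.348×10²² = 4.904×10¹² m³/s².
r = 1737 + 1932 = 3669.0 km = 3.6690×10⁶ m.
Circular speed v_c = √(μ/r) = 1156 m/s.
Escape speed v_esc = √(2μ/r) = √2 × v_c = 1635 m/s.
Δv = v_esc − v_c = 478.9 m/s.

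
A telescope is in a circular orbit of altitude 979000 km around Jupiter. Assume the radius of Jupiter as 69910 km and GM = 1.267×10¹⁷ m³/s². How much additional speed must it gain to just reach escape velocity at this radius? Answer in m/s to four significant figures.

r = 69910 + 979000 = 1048900 km = 1.0489×10⁹ m.
Circular speed v_c = √(μ/r) = 10990 m/s.
Escape speed v_esc = √(2μ/r) = √2 × v_c = 15540 m/s.
Δv = v_esc − v_c = 4552 m/s.

Δv ≈ 4552 m/s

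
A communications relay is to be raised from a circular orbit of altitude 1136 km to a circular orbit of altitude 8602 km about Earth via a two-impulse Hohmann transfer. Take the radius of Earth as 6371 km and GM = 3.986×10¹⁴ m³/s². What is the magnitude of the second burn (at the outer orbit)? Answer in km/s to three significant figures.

r₁ = 6371 + 1136 = 7507.0 km = 7.5070×10⁶ m.
r₂ = 6371 + 8602 = 14973 km = 1.4973×10⁷ m.
Transfer ellipse a_t = (r₁ + r₂)/2 = 1.124×10⁷ m.
At r₁: circular v_c1 = √(μ/r₁) = 7287 m/s; transfer-perigee v_p = √[μ(2/r₁ − 1/a_t)] = 8410 m/s.
At r₂: circular v_c2 = √(μ/r₂) = 5160 m/s; transfer-apogee v_a = √[μ(2/r₂ − 1/a_t)] = 4217 m/s.
Δv₂ = v_c2 − v_a = 943.0 m/s.
= 0.943 km/s.

Δv ≈ 0.943 km/s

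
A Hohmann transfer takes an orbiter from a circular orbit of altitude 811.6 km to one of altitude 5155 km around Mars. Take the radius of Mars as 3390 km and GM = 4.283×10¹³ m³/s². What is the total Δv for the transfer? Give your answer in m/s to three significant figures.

Δv_total ≈ 925 m/s

r₁ = 3390 + 811.6 = 4201.6 km = 4.2016×10⁶ m.
r₂ = 3390 + 5155 = 8545.0 km = 8.5450×10⁶ m.
Transfer ellipse a_t = (r₁ + r₂)/2 = 6.373×10⁶ m.
At r₁: circular v_c1 = √(μ/r₁) = 3193 m/s; transfer-periapsis v_p = √[μ(2/r₁ − 1/a_t)] = 3697 m/s.
Δv₁ = v_p − v_c1 = 504.2 m/s.
At r₂: circular v_c2 = √(μ/r₂) = 2239 m/s; transfer-apoapsis v_a = √[μ(2/r₂ − 1/a_t)] = 1818 m/s.
Δv₂ = v_c2 − v_a = 421.0 m/s.
Total Δv = Δv₁ + Δv₂ = 925.2 m/s.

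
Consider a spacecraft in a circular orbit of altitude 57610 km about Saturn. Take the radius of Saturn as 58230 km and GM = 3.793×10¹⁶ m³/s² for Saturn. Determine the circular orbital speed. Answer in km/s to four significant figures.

v ≈ 18.10 km/s

r = 58230 + 57610 = 115840 km = 1.1584×10⁸ m.
For a circular orbit v = √(μ/r) = √(3.793×10¹⁶ / 1.158×10⁸) = √(3.274×10⁸) = 18100 m/s.
That is 18.10 km/s.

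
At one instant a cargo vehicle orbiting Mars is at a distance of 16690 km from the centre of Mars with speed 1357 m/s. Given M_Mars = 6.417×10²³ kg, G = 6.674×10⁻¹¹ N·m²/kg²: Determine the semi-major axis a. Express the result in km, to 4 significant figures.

μ = GM = 6.674×10⁻¹¹ × 6.417×10²³ = 4.283×10¹³ m³/s².
r = 1.669×10⁷ m.
Specific orbital energy ε = v²/2 − μ/r = (1357)²/2 − 4.283×10¹³/1.669×10⁷ = -1.645×10⁶ J/kg.
Since ε = −μ/(2a), a = −μ/(2ε) = 1.301×10⁷ m = 13015 km.

a ≈ 13010 km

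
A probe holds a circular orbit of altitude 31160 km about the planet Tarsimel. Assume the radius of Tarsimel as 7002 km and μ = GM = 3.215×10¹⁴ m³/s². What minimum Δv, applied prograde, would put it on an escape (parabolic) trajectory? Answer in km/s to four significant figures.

r = 7002 + 31160 = 38162 km = 3.8162×10⁷ m.
Circular speed v_c = √(μ/r) = 2903 m/s.
Escape speed v_esc = √(2μ/r) = √2 × v_c = 4105 m/s.
Δv = v_esc − v_c = 1202 m/s = 1.202 km/s.

Δv ≈ 1.202 km/s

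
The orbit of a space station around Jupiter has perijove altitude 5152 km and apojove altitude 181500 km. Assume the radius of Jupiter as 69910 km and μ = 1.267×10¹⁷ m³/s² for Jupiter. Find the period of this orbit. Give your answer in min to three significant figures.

r_p = 69910 + 5152 = 75062 km = 7.5062×10⁷ m.
r_a = 69910 + 181500 = 251410 km = 2.5141×10⁸ m.
Semi-major axis a = (r_p + r_a)/2 = (75062 + 2.5141×10⁵)/2 = 1.6324×10⁵ km = 1.632×10⁸ m.
By Kepler's third law T = 2π√(a³/μ) = 2π × 5.859×10³ = 3.681×10⁴ s.
= 613.6 min.

T ≈ 614 min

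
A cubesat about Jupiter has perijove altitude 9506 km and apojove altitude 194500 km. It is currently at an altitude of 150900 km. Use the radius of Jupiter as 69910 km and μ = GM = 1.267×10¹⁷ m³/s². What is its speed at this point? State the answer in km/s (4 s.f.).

v ≈ 20.26 km/s

r_p = 69910 + 9506 = 79416 km = 7.9416×10⁷ m.
r_a = 69910 + 194500 = 264410 km = 2.6441×10⁸ m.
r = 69910 + 150900 = 2.2081×10⁵ km = 2.208×10⁸ m.
Semi-major axis a = (r_p + r_a)/2 = 1.7191×10⁵ km = 1.719×10⁸ m.
Vis-viva: v² = μ(2/r − 1/a) = 1.267×10¹⁷ × (9.058×10⁻⁹ − 5.817×10⁻⁹) = 4.106×10⁸ m²/s².
v = 20260 m/s = 20.26 km/s.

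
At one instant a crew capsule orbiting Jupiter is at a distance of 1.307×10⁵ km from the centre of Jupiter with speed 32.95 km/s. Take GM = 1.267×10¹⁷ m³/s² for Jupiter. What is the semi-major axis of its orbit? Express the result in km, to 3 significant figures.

a ≈ 1.49×10⁵ km

r = 1.307×10⁸ m.
Vis-viva rearranged: 1/a = 2/r − v²/μ = 1.530×10⁻⁸ − 8.569×10⁻⁹ = 6.733×10⁻⁹ m⁻¹.
a = 1.485×10⁸ m = 1.4852×10⁵ km.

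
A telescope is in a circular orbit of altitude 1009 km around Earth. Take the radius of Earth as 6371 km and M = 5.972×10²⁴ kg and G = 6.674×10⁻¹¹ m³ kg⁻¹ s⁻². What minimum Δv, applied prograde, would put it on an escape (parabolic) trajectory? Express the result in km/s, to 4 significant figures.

μ = GM = 6.674×10⁻¹¹ × 5.972×10²⁴ = 3.986×10¹⁴ m³/s².
r = 6371 + 1009 = 7380.0 km = 7.3800×10⁶ m.
Circular speed v_c = √(μ/r) = 7349 m/s.
Escape speed v_esc = √(2μ/r) = √2 × v_c = 10390 m/s.
Δv = v_esc − v_c = 3044 m/s = 3.044 km/s.

Δv ≈ 3.044 km/s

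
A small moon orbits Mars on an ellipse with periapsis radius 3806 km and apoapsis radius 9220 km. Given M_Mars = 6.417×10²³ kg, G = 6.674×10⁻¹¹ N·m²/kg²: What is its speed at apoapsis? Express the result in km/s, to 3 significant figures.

μ = GM = 6.674×10⁻¹¹ × 6.417×10²³ = 4.283×10¹³ m³/s².
Semi-major axis a = (r_p + r_a)/2 = 6513.0 km = 6.513×10⁶ m.
Vis-viva: v² = μ(2/r − 1/a) = 4.283×10¹³ × (2.169×10⁻⁷ − 1.535×10⁻⁷) = 2.714×10⁶ m²/s².
v = 1648 m/s = 1.648 km/s.

v ≈ 1.65 km/s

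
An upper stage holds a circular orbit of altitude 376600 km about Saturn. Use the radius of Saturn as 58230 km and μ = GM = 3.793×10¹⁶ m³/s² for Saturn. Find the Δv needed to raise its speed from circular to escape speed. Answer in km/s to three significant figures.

r = 58230 + 376600 = 434830 km = 4.3483×10⁸ m.
Circular speed v_c = √(μ/r) = 9340 m/s.
Escape speed v_esc = √(2μ/r) = √2 × v_c = 13210 m/s.
Δv = v_esc − v_c = 3869 m/s = 3.869 km/s.

Δv ≈ 3.87 km/s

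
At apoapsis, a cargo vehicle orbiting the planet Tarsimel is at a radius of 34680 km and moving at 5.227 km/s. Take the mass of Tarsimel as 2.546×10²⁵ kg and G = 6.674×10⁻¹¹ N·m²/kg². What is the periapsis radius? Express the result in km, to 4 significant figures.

periapsis radius ≈ 13410 km

μ = GM = 6.674×10⁻¹¹ × 2.546×10²⁵ = 1.699×10¹⁵ m³/s².
r_a = 3.468×10⁷ m.
Specific energy ε = v²/2 − μ/r = -3.534×10⁷ J/kg, so a = −μ/(2ε) = 2.404×10⁷ m.
The apsides satisfy r_p + r_a = 2a, so the periapsis radius is 2a − r_a = 1.341×10⁷ m = 13407 km.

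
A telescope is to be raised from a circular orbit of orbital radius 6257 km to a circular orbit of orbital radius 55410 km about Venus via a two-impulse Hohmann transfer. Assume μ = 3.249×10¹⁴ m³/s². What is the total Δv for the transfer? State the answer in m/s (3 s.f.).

r₁ = 6257 km = 6.257×10⁶ m.
r₂ = 55410 km = 5.541×10⁷ m.
Transfer ellipse a_t = (r₁ + r₂)/2 = 3.083×10⁷ m.
At r₁: circular v_c1 = √(μ/r₁) = 7206 m/s; transfer-periapsis v_p = √[μ(2/r₁ − 1/a_t)] = 9660 m/s.
Δv₁ = v_p − v_c1 = 2454 m/s.
At r₂: circular v_c2 = √(μ/r₂) = 2421 m/s; transfer-apoapsis v_a = √[μ(2/r₂ − 1/a_t)] = 1091 m/s.
Δv₂ = v_c2 − v_a = 1331 m/s.
Total Δv = Δv₁ + Δv₂ = 3785 m/s.

Δv_total ≈ 3780 m/s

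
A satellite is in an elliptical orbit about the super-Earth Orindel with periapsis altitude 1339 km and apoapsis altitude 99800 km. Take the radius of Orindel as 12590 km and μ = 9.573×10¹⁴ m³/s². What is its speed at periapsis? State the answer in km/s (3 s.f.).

r_p = 12590 + 1339 = 13929 km = 1.3929×10⁷ m.
r_a = 12590 + 99800 = 112390 km = 1.1239×10⁸ m.
Semi-major axis a = (r_p + r_a)/2 = 63160 km = 6.316×10⁷ m.
Vis-viva: v² = μ(2/r − 1/a) = 9.573×10¹⁴ × (1.436×10⁻⁷ − 1.583×10⁻⁸) = 1.223×10⁸ m²/s².
v = 11060 m/s = 11.06 km/s.

v ≈ 11.1 km/s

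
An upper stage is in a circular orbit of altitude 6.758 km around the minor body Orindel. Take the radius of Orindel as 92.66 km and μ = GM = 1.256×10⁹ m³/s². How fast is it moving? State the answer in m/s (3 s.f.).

v ≈ 112 m/s

r = 92.66 + 6.758 = 99.418 km = 9.9418×10⁴ m.
For a circular orbit v = √(μ/r) = √(1.256×10⁹ / 9.942×10⁴) = √(1.263×10⁴) = 112.4 m/s.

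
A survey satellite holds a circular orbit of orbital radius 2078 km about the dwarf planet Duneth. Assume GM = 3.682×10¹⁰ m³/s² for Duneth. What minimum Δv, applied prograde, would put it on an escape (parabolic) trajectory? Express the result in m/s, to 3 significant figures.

Δv ≈ 55.1 m/s

r = 2078 km = 2.078×10⁶ m.
Circular speed v_c = √(μ/r) = 133.1 m/s.
Escape speed v_esc = √(2μ/r) = √2 × v_c = 188.2 m/s.
Δv = v_esc − v_c = 55.14 m/s.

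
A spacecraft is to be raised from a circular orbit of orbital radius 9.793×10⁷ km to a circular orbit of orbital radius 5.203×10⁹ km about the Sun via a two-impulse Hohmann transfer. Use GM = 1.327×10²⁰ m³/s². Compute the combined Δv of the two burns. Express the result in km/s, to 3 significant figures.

Δv_total ≈ 18.8 km/s

r₁ = 9.793×10⁷ km = 9.793×10¹⁰ m.
r₂ = 5.203×10⁹ km = 5.203×10¹² m.
Transfer ellipse a_t = (r₁ + r₂)/2 = 2.650×10¹² m.
At r₁: circular v_c1 = √(μ/r₁) = 36810 m/s; transfer-perihelion v_p = √[μ(2/r₁ − 1/a_t)] = 51580 m/s.
Δv₁ = v_p − v_c1 = 14760 m/s.
At r₂: circular v_c2 = √(μ/r₂) = 5050 m/s; transfer-aphelion v_a = √[μ(2/r₂ − 1/a_t)] = 970.7 m/s.
Δv₂ = v_c2 − v_a = 4079 m/s.
Total Δv = Δv₁ + Δv₂ = 18840 m/s = 18.84 km/s.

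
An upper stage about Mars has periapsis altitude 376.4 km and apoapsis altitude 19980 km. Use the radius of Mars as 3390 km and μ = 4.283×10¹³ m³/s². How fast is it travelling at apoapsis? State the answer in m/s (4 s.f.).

v ≈ 713.3 m/s

r_p = 3390 + 376.4 = 3766.4 km = 3.7664×10⁶ m.
r_a = 3390 + 19980 = 23370 km = 2.3370×10⁷ m.
Semi-major axis a = (r_p + r_a)/2 = 13568 km = 1.357×10⁷ m.
Vis-viva: v² = μ(2/r − 1/a) = 4.283×10¹³ × (8.558×10⁻⁸ − 7.370×10⁻⁸) = 5.087×10⁵ m²/s².
v = 713.3 m/s.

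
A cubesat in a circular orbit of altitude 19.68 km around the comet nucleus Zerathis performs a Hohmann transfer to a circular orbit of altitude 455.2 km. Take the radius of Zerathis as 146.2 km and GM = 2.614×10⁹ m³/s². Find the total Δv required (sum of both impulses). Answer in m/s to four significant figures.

Δv_total ≈ 54.22 m/s

r₁ = 146.2 + 19.68 = 165.88 km = 1.6588×10⁵ m.
r₂ = 146.2 + 455.2 = 601.40 km = 6.0140×10⁵ m.
Transfer ellipse a_t = (r₁ + r₂)/2 = 3.836×10⁵ m.
At r₁: circular v_c1 = √(μ/r₁) = 125.5 m/s; transfer-periapsis v_p = √[μ(2/r₁ − 1/a_t)] = 157.2 m/s.
Δv₁ = v_p − v_c1 = 31.64 m/s.
At r₂: circular v_c2 = √(μ/r₂) = 65.93 m/s; transfer-apoapsis v_a = √[μ(2/r₂ − 1/a_t)] = 43.35 m/s.
Δv₂ = v_c2 − v_a = 22.58 m/s.
Total Δv = Δv₁ + Δv₂ = 54.22 m/s.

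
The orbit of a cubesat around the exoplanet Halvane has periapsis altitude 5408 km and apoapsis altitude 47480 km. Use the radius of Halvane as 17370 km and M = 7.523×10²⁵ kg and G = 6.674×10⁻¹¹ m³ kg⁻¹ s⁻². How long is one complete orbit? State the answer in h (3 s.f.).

T ≈ 7.14 h

μ = GM = 6.674×10⁻¹¹ × 7.523×10²⁵ = 5.021×10¹⁵ m³/s².
r_p = 17370 + 5408 = 22778 km = 2.2778×10⁷ m.
r_a = 17370 + 47480 = 64850 km = 6.4850×10⁷ m.
Semi-major axis a = (r_p + r_a)/2 = (22778 + 64850)/2 = 43814 km = 4.381×10⁷ m.
By Kepler's third law T = 2π√(a³/μ) = 2π × 4.093×10³ = 2.572×10⁴ s.
= 7.143 h.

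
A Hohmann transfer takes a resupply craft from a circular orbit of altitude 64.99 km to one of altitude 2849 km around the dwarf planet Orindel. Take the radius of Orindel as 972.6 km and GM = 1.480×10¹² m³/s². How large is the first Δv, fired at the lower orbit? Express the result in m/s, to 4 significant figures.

r₁ = 972.6 + 64.99 = 1037.6 km = 1.0376×10⁶ m.
r₂ = 972.6 + 2849 = 3821.6 km = 3.8216×10⁶ m.
Transfer ellipse a_t = (r₁ + r₂)/2 = 2.430×10⁶ m.
At r₁: circular v_c1 = √(μ/r₁) = 1194 m/s; transfer-periapsis v_p = √[μ(2/r₁ − 1/a_t)] = 1498 m/s.
Δv₁ = v_p − v_c1 = 303.6 m/s.

Δv ≈ 303.6 m/s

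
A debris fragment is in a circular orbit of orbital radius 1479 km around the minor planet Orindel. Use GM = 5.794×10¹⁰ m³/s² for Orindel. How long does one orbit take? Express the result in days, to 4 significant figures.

r = 1479 km = 1.479×10⁶ m.
Kepler's third law: T = 2π√(r³/μ) = 2π√((1.479×10⁶)³ / 5.794×10¹⁰).
r³/μ = 5.584×10⁷ s², so T = 2π × 7.472×10³ = 4.695×10⁴ s.
Converting: 4.695×10⁴ s ÷ 86400 = 0.5434 days.

T ≈ 0.5434 days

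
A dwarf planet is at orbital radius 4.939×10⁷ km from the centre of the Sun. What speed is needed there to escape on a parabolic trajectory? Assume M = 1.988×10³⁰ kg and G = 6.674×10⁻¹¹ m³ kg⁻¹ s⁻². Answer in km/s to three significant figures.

v_esc ≈ 73.3 km/s

μ = GM = 6.674×10⁻¹¹ × 1.988×10³⁰ = 1.327×10²⁰ m³/s².
r = 4.939×10⁷ km = 4.939×10¹⁰ m.
Escape speed v_esc = √(2μ/r) = √(2 × 1.327×10²⁰ / 4.939×10¹⁰) = √(5.373×10⁹) = 73300 m/s.
= 73.30 km/s.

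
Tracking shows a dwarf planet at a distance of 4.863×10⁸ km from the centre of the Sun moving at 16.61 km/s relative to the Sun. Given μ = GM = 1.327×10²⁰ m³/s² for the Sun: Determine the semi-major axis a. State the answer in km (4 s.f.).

a ≈ 4.917×10⁸ km

r = 4.863×10¹¹ m.
Vis-viva rearranged: 1/a = 2/r − v²/μ = 4.113×10⁻¹² − 2.079×10⁻¹² = 2.034×10⁻¹² m⁻¹.
a = 4.917×10¹¹ m = 4.9173×10⁸ km.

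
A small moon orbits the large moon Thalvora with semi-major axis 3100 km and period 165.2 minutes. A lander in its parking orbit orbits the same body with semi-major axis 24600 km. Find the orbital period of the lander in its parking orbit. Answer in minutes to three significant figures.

Kepler's third law: T² ∝ a³, so T₂ = T₁ (a₂/a₁)^(3/2).
a₂/a₁ = 7.935, (a₂/a₁)^(3/2) = 22.35.
T₂ = 165.2 × 22.35 = 3693 minutes.

T₂ ≈ 3690 minutes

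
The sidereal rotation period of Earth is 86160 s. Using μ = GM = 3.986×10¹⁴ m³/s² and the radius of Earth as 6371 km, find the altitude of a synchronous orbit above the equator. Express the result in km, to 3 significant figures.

h_sync ≈ 35800 km

A synchronous orbit has period T, so by Kepler's third law a = (μT²/4π²)^(1/3).
μT²/4π² = 3.986×10¹⁴ × (8.616×10⁴)² / 39.48 = 7.495×10²² m³.
a = 4.216×10⁷ m = 42163 km.
Altitude h = a − R = 42163 − 6371 = 35792 km.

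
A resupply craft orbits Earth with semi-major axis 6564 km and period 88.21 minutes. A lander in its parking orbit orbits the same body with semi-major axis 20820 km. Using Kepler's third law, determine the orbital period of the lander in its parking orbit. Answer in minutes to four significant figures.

T₂ ≈ 498.3 minutes

Kepler's third law: T² ∝ a³, so T₂ = T₁ (a₂/a₁)^(3/2).
a₂/a₁ = 3.172, (a₂/a₁)^(3/2) = 5.649.
T₂ = 88.21 × 5.649 = 498.3 minutes.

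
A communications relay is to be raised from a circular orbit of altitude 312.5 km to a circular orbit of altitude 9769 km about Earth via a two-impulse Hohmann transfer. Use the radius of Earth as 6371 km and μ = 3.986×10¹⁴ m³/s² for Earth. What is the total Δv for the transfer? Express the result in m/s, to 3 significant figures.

Δv_total ≈ 2630 m/s

r₁ = 6371 + 312.5 = 6683.5 km = 6.6835×10⁶ m.
r₂ = 6371 + 9769 = 16140 km = 1.6140×10⁷ m.
Transfer ellipse a_t = (r₁ + r₂)/2 = 1.141×10⁷ m.
At r₁: circular v_c1 = √(μ/r₁) = 7723 m/s; transfer-perigee v_p = √[μ(2/r₁ − 1/a_t)] = 9184 m/s.
Δv₁ = v_p − v_c1 = 1462 m/s.
At r₂: circular v_c2 = √(μ/r₂) = 4970 m/s; transfer-apogee v_a = √[μ(2/r₂ − 1/a_t)] = 3803 m/s.
Δv₂ = v_c2 − v_a = 1166 m/s.
Total Δv = Δv₁ + Δv₂ = 2628 m/s.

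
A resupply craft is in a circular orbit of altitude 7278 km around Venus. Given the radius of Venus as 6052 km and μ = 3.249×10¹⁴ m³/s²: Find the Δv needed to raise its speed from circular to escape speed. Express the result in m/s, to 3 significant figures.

Δv ≈ 2040 m/s

r = 6052 + 7278 = 13330 km = 1.3330×10⁷ m.
Circular speed v_c = √(μ/r) = 4937 m/s.
Escape speed v_esc = √(2μ/r) = √2 × v_c = 6982 m/s.
Δv = v_esc − v_c = 2045 m/s.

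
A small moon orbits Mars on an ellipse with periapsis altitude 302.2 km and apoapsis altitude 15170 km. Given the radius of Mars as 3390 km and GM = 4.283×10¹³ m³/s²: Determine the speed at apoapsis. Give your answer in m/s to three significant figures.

r_p = 3390 + 302.2 = 3692.2 km = 3.6922×10⁶ m.
r_a = 3390 + 15170 = 18560 km = 1.8560×10⁷ m.
Semi-major axis a = (r_p + r_a)/2 = 11126 km = 1.113×10⁷ m.
Vis-viva: v² = μ(2/r − 1/a) = 4.283×10¹³ × (1.078×10⁻⁷ − 8.988×10⁻⁸) = 7.658×10⁵ m²/s².
v = 875.1 m/s.

v ≈ 875 m/s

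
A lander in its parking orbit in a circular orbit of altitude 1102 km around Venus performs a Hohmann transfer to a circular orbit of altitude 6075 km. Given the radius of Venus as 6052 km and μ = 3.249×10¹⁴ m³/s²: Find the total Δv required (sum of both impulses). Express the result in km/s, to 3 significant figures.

r₁ = 6052 + 1102 = 7154.0 km = 7.1540×10⁶ m.
r₂ = 6052 + 6075 = 12127 km = 1.2127×10⁷ m.
Transfer ellipse a_t = (r₁ + r₂)/2 = 9.640×10⁶ m.
At r₁: circular v_c1 = √(μ/r₁) = 6739 m/s; transfer-periapsis v_p = √[μ(2/r₁ − 1/a_t)] = 7558 m/s.
Δv₁ = v_p − v_c1 = 819.3 m/s.
At r₂: circular v_c2 = √(μ/r₂) = 5176 m/s; transfer-apoapsis v_a = √[μ(2/r₂ − 1/a_t)] = 4459 m/s.
Δv₂ = v_c2 − v_a = 717.2 m/s.
Total Δv = Δv₁ + Δv₂ = 1536 m/s = 1.536 km/s.

Δv_total ≈ 1.54 km/s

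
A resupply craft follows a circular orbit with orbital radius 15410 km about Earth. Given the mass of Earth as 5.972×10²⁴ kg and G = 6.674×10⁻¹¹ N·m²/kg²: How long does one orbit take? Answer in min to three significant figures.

μ = GM = 6.674×10⁻¹¹ × 5.972×10²⁴ = 3.986×10¹⁴ m³/s².
r = 15410 km = 1.541×10⁷ m.
Kepler's third law: T = 2π√(r³/μ) = 2π√((1.541×10⁷)³ / 3.986×10¹⁴).
r³/μ = 9.181×10⁶ s², so T = 2π × 3.030×10³ = 1.904×10⁴ s.
Converting: 1.904×10⁴ s ÷ 60.00 = 317.3 min.

T ≈ 317 min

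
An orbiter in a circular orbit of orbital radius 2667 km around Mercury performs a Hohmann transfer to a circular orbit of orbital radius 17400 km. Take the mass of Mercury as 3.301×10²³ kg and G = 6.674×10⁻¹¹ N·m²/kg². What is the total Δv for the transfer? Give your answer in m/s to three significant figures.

μ = GM = 6.674×10⁻¹¹ × 3.301×10²³ = 2.203×10¹³ m³/s².
r₁ = 2667 km = 2.667×10⁶ m.
r₂ = 17400 km = 1.740×10⁷ m.
Transfer ellipse a_t = (r₁ + r₂)/2 = 1.003×10⁷ m.
At r₁: circular v_c1 = √(μ/r₁) = 2874 m/s; transfer-periherm v_p = √[μ(2/r₁ − 1/a_t)] = 3785 m/s.
Δv₁ = v_p − v_c1 = 910.8 m/s.
At r₂: circular v_c2 = √(μ/r₂) = 1125 m/s; transfer-apoherm v_a = √[μ(2/r₂ − 1/a_t)] = 580.1 m/s.
Δv₂ = v_c2 − v_a = 545.1 m/s.
Total Δv = Δv₁ + Δv₂ = 1456 m/s.

Δv_total ≈ 1460 m/s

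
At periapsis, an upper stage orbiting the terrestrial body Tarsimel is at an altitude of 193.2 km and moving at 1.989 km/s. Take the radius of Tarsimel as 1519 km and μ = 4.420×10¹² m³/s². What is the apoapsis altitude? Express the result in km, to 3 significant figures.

apoapsis altitude ≈ 4090 km

r_p = 1519 + 193.2 = 1712.2 km = 1.712×10⁶ m.
Specific energy ε = v²/2 − μ/r = -6.034×10⁵ J/kg, so a = −μ/(2ε) = 3.662×10⁶ m.
The apsides satisfy r_p + r_a = 2a, so the apoapsis radius is 2a − r_p = 5.613×10⁶ m = 5612.8 km.
Apoapsis altitude = 5612.8 − 1519 = 4093.8 km.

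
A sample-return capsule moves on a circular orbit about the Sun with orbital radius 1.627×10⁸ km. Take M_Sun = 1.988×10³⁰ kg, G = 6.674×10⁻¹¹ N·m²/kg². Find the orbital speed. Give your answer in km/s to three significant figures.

μ = GM = 6.674×10⁻¹¹ × 1.988×10³⁰ = 1.327×10²⁰ m³/s².
r = 1.627×10⁸ km = 1.627×10¹¹ m.
For a circular orbit v = √(μ/r) = √(1.327×10²⁰ / 1.627×10¹¹) = √(8.155×10⁸) = 28560 m/s.
That is 28.56 km/s.

v ≈ 28.6 km/s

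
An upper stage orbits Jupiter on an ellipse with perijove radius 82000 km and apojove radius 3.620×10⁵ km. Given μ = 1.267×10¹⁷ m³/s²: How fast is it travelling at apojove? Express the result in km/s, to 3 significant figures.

Semi-major axis a = (r_p + r_a)/2 = 2.2200×10⁵ km = 2.220×10⁸ m.
Vis-viva: v² = μ(2/r − 1/a) = 1.267×10¹⁷ × (5.525×10⁻⁹ − 4.505×10⁻⁹) = 1.293×10⁸ m²/s².
v = 11370 m/s = 11.37 km/s.

v ≈ 11.4 km/s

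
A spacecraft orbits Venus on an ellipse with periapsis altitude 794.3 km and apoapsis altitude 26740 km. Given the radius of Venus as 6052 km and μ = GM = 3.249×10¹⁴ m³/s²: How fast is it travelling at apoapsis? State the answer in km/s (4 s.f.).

r_p = 6052 + 794.3 = 6846.3 km = 6.8463×10⁶ m.
r_a = 6052 + 26740 = 32792 km = 3.2792×10⁷ m.
Semi-major axis a = (r_p + r_a)/2 = 19819 km = 1.982×10⁷ m.
Vis-viva: v² = μ(2/r − 1/a) = 3.249×10¹⁴ × (6.099×10⁻⁸ − 5.046×10⁻⁸) = 3.423×10⁶ m²/s².
v = 1850 m/s = 1.850 km/s.

v ≈ 1.850 km/s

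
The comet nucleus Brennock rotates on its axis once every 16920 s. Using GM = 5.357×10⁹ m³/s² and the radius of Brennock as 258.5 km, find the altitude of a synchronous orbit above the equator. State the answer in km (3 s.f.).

A synchronous orbit has period T, so by Kepler's third law a = (μT²/4π²)^(1/3).
μT²/4π² = 5.357×10⁹ × (1.692×10⁴)² / 39.48 = 3.885×10¹⁶ m³.
a = 3.387×10⁵ m = 338.68 km.
Altitude h = a − R = 338.68 − 258.5 = 80.178 km.

h_sync ≈ 80.2 km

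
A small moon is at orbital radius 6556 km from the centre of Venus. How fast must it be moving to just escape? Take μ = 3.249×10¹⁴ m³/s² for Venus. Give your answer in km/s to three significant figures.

r = 6556 km = 6.556×10⁶ m.
Escape speed v_esc = √(2μ/r) = √(2 × 3.249×10¹⁴ / 6.556×10⁶) = √(9.912×10⁷) = 9956 m/s.
= 9.956 km/s.

v_esc ≈ 9.96 km/s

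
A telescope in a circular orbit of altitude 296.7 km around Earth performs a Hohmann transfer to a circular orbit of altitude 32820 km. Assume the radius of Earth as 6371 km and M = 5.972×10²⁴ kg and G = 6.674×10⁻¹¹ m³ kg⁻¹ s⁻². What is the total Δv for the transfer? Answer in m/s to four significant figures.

Δv_total ≈ 3846 m/s

μ = GM = 6.674×10⁻¹¹ × 5.972×10²⁴ = 3.986×10¹⁴ m³/s².
r₁ = 6371 + 296.7 = 6667.7 km = 6.6677×10⁶ m.
r₂ = 6371 + 32820 = 39191 km = 3.9191×10⁷ m.
Transfer ellipse a_t = (r₁ + r₂)/2 = 2.293×10⁷ m.
At r₁: circular v_c1 = √(μ/r₁) = 7732 m/s; transfer-perigee v_p = √[μ(2/r₁ − 1/a_t)] = 10110 m/s.
Δv₁ = v_p − v_c1 = 2376 m/s.
At r₂: circular v_c2 = √(μ/r₂) = 3189 m/s; transfer-apogee v_a = √[μ(2/r₂ − 1/a_t)] = 1720 m/s.
Δv₂ = v_c2 − v_a = 1469 m/s.
Total Δv = Δv₁ + Δv₂ = 3846 m/s.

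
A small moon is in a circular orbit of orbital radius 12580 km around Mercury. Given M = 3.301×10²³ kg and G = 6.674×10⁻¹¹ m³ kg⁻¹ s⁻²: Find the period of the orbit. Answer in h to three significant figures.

T ≈ 16.6 h

μ = GM = 6.674×10⁻¹¹ × 3.301×10²³ = 2.203×10¹³ m³/s².
r = 12580 km = 1.258×10⁷ m.
Kepler's third law: T = 2π√(r³/μ) = 2π√((1.258×10⁷)³ / 2.203×10¹³).
r³/μ = 9.037×10⁷ s², so T = 2π × 9.506×10³ = 5.973×10⁴ s.
Converting: 5.973×10⁴ s ÷ 3600 = 16.59 h.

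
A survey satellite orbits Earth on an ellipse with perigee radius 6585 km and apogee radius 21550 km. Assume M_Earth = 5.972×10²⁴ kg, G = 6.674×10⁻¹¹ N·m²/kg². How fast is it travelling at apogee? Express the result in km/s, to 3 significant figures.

v ≈ 2.94 km/s

μ = GM = 6.674×10⁻¹¹ × 5.972×10²⁴ = 3.986×10¹⁴ m³/s².
Semi-major axis a = (r_p + r_a)/2 = 14068 km = 1.407×10⁷ m.
Vis-viva: v² = μ(2/r − 1/a) = 3.986×10¹⁴ × (9.281×10⁻⁸ − 7.109×10⁻⁸) = 8.658×10⁶ m²/s².
v = 2942 m/s = 2.942 km/s.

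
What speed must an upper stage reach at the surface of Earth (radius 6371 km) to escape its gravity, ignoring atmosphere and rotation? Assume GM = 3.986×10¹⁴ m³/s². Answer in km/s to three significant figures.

r = R = 6.371×10⁶ m.
Escape speed v_esc = √(2μ/r) = √(2 × 3.986×10¹⁴ / 6.371×10⁶) = √(1.251×10⁸) = 11190 m/s.
= 11.19 km/s.

v_esc ≈ 11.2 km/s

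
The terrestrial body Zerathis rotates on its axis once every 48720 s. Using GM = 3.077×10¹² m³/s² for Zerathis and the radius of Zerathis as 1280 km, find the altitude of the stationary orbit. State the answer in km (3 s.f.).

h_sync ≈ 4420 km

A synchronous orbit has period T, so by Kepler's third law a = (μT²/4π²)^(1/3).
μT²/4π² = 3.077×10¹² × (4.872×10⁴)² / 39.48 = 1.850×10²⁰ m³.
a = 5.698×10⁶ m = 5698.1 km.
Altitude h = a − R = 5698.1 − 1280 = 4418.1 km.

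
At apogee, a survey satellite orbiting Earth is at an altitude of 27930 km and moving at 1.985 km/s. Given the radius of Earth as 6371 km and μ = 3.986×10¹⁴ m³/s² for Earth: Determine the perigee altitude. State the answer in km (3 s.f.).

perigee altitude ≈ 631 km

r_a = 6371 + 27930 = 34301 km = 3.430×10⁷ m.
Specific energy ε = v²/2 − μ/r = -9.651×10⁶ J/kg, so a = −μ/(2ε) = 2.065×10⁷ m.
The apsides satisfy r_p + r_a = 2a, so the perigee radius is 2a − r_a = 7.002×10⁶ m = 7002.4 km.
Perigee altitude = 7002.4 − 6371 = 631.39 km.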